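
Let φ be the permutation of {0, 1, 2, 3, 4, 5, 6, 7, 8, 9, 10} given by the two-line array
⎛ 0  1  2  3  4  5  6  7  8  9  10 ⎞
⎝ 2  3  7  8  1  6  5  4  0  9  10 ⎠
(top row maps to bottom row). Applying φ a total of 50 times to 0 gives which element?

Tracing 0 → 2 → … returns to 0 after 7 steps, so 0 lies in a 7-cycle (0, 2, 7, 4, 1, 3, 8).
On a 7-cycle, φ^7 is the identity, so φ^50 = φ^1 there (50 ≡ 1 mod 7).
Stepping 1 place around the cycle: 0 → 2.

2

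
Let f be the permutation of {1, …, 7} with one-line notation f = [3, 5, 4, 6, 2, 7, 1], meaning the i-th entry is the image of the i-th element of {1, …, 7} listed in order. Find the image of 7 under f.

7 is element number 7 of the domain, and entry number 7 of the one-line form is 1, so f(7) = 1.

1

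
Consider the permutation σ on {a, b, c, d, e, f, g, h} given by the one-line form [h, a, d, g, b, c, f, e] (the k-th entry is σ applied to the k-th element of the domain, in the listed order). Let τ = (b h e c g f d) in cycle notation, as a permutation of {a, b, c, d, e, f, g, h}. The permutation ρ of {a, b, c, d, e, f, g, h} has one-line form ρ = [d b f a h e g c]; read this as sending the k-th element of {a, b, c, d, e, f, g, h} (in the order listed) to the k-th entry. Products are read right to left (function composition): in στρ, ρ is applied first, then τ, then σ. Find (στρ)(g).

Apply the permutations in order: ρ(g) = g, then τ(g) = f, then σ(f) = c. So (στρ)(g) = c.

c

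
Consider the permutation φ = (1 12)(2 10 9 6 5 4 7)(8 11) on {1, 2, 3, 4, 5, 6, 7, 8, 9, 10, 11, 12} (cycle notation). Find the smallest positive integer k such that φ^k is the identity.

14

The disjoint cycles have lengths 7, 2, 2, 1.
The order is lcm(7, 2, 2) = 14.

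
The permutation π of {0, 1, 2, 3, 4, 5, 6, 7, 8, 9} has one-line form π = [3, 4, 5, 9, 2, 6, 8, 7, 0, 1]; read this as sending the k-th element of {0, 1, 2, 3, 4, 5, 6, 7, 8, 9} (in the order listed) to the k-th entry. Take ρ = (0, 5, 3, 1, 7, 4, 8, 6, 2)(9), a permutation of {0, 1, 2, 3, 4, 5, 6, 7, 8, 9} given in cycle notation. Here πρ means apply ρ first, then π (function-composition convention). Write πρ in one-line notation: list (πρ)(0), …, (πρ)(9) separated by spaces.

6 7 3 4 0 9 5 2 8 1

Chase each element through ρ then π: 0 → 5 → 6; 1 → 7 → 7; 2 → 0 → 3; 3 → 1 → 4; 4 → 8 → 0; 5 → 3 → 9; 6 → 2 → 5; 7 → 4 → 2; 8 → 6 → 8; 9 → 9 → 1.
So πρ in one-line form is 6 7 3 4 0 9 5 2 8 1.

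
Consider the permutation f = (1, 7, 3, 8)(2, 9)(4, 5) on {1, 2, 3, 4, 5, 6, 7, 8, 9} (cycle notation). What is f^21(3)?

8

3 lies in the 4-cycle (1, 7, 3, 8).
On a 4-cycle, f^4 is the identity, so f^21 = f^1 there (21 ≡ 1 mod 4).
Stepping 1 place around the cycle: 3 → 8.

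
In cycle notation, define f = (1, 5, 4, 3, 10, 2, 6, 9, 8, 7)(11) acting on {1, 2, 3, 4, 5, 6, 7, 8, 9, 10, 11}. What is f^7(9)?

9 lies in the 10-cycle (1, 5, 4, 3, 10, 2, 6, 9, 8, 7).
Advancing 7 steps from 9: 9 → 8 → 7 → 1 → 5 → 4 → 3 → 10.

10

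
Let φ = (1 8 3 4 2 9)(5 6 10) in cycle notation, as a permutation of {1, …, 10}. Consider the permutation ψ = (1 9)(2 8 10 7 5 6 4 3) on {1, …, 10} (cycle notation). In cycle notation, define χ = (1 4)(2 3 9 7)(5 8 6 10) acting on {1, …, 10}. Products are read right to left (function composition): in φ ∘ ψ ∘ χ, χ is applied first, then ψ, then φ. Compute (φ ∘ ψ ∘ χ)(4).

Chase 4: χ(4) = 1; ψ(1) = 9; φ(9) = 1. Hence (φ ∘ ψ ∘ χ)(4) = 1.

1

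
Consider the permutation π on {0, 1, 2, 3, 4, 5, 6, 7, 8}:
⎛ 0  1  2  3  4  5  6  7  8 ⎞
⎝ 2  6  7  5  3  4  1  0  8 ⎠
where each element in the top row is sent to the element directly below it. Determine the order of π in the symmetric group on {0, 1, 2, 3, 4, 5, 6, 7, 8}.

The disjoint-cycle form of π has cycle lengths 3, 3, 2, 1.
The order of π is the least common multiple of its cycle lengths: lcm(3, 3, 2) = 6.

6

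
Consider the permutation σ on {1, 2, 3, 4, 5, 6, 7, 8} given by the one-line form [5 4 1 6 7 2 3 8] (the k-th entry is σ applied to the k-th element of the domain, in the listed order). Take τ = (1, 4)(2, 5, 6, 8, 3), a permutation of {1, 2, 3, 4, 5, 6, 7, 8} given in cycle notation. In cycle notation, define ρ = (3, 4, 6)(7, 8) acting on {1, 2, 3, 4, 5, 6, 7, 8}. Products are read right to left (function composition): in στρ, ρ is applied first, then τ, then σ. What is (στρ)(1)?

6

(στρ)(1) = σ(τ(ρ(1))). ρ(1) = 1, then τ(1) = 4, then σ(4) = 6, so the result is 6.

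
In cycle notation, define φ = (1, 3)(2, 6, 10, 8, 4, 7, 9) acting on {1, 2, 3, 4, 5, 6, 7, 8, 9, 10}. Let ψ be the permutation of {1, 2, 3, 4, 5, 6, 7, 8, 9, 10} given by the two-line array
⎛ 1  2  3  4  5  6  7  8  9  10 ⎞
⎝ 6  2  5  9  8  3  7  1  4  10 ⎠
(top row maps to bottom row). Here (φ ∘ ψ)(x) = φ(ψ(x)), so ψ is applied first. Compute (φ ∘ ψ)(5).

4

ψ(5) = 8, then φ(8) = 4; composing gives (φ ∘ ψ)(5) = 4.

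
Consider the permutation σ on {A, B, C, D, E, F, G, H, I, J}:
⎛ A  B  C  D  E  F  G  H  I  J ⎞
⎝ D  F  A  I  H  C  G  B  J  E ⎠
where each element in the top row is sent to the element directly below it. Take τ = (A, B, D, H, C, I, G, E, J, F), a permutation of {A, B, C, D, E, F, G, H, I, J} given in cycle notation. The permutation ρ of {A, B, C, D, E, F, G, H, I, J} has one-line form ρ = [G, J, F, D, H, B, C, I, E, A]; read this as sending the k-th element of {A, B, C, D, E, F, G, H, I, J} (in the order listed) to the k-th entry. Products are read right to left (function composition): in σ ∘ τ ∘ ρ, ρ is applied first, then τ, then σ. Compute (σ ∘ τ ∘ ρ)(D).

B

(σ ∘ τ ∘ ρ)(D) = σ(τ(ρ(D))). ρ(D) = D, then τ(D) = H, then σ(H) = B, so the result is B.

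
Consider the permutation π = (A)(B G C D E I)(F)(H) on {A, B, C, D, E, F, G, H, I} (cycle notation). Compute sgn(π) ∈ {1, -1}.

-1

The cycle lengths are 6, 1, 1, 1.
A cycle is odd iff its length is even; π has 1 even-length cycle, so sgn(π) = (−1)^1 and π is odd.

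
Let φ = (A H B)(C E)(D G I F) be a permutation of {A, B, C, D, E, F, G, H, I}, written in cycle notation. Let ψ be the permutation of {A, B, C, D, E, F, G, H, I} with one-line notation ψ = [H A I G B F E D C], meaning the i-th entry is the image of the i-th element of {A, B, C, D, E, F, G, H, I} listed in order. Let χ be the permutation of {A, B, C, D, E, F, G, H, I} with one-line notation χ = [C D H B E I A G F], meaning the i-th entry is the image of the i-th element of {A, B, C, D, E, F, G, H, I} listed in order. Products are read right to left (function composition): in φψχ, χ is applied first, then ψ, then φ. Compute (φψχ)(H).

C

Chase H: χ(H) = G; ψ(G) = E; φ(E) = C. Hence (φψχ)(H) = C.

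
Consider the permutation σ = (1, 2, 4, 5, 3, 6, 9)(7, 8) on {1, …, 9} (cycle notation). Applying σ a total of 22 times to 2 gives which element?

2 lies in the 7-cycle (1, 2, 4, 5, 3, 6, 9).
Since the cycle has length 7, σ^22 acts on it the same as σ^1 (22 mod 7 = 1).
Stepping 1 place around the cycle: 2 → 4.

4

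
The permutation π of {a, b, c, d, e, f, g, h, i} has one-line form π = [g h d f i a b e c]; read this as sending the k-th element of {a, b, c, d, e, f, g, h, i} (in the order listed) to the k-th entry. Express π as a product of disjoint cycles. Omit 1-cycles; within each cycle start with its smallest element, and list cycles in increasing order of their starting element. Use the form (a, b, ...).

(a, g, b, h, e, i, c, d, f)

From a: a → g → b → h → e → i → c → d → f → a, closing the cycle (a, g, b, h, e, i, c, d, f).
Continuing from each remaining unvisited element yields (a, g, b, h, e, i, c, d, f).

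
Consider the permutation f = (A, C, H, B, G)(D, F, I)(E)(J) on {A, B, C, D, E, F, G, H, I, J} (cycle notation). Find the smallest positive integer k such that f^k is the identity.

15

The cycle type of f is (5, 3, 1, 1).
The order of f is the least common multiple of its cycle lengths: lcm(5, 3) = 15.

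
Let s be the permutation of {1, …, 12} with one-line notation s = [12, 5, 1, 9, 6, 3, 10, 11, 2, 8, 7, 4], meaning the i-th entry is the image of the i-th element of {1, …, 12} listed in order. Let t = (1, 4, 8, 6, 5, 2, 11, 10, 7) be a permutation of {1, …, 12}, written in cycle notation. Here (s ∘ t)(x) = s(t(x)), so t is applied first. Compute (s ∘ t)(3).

1

First apply t: t(3) = 3, then s(3) = 1. Thus (s ∘ t)(3) = 1.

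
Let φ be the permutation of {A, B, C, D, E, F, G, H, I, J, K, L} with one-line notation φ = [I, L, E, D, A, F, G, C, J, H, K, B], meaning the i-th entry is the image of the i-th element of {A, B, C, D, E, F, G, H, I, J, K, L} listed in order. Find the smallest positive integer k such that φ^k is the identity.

6

The disjoint-cycle form of φ has cycle lengths 6, 2, 1, 1, 1, 1.
Since disjoint cycles commute, ord(φ) = lcm(6, 2) = 6.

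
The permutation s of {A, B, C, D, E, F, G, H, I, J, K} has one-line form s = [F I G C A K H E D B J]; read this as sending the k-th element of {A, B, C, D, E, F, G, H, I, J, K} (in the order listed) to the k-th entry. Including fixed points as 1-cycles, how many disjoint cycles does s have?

The cycle decomposition is (A, F, K, J, B, I, D, C, G, H, E), which has 1 cycle (counting 1-cycles).

1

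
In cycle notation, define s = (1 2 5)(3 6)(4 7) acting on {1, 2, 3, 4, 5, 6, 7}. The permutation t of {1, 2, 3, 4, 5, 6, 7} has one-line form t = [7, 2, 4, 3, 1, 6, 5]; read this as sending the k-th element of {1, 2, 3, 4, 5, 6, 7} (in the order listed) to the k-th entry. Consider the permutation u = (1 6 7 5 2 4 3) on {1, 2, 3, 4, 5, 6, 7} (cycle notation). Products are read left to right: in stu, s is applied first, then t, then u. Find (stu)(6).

(stu)(6) = u(t(s(6))). s(6) = 3, then t(3) = 4, then u(4) = 3, so the result is 3.

3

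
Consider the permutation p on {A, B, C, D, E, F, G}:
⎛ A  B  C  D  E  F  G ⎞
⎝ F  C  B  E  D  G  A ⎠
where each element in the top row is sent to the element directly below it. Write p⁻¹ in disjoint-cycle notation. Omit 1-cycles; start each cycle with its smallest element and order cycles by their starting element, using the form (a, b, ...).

(A, G, F)(B, C)(D, E)

First write p in disjoint cycles: (A, F, G)(B, C)(D, E).
The inverse reverses every cycle; in canonical form, p⁻¹ = (A, G, F)(B, C)(D, E).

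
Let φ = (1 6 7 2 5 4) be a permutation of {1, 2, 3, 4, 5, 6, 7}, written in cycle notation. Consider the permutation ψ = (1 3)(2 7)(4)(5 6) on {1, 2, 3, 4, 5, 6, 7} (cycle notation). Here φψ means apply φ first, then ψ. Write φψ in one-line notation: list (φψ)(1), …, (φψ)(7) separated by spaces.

Chase each element through φ then ψ: 1 → 6 → 5; 2 → 5 → 6; 3 → 3 → 1; 4 → 1 → 3; 5 → 4 → 4; 6 → 7 → 2; 7 → 2 → 7.
So φψ in one-line form is 5 6 1 3 4 2 7.

5 6 1 3 4 2 7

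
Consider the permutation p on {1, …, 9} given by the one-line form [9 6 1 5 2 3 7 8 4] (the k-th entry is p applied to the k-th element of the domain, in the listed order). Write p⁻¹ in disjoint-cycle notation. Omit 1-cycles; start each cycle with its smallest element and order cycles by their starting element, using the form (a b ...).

The cycle decomposition of p is (1 9 4 5 2 6 3).
The inverse reverses every cycle; in canonical form, p⁻¹ = (1 3 6 2 5 4 9).

(1 3 6 2 5 4 9)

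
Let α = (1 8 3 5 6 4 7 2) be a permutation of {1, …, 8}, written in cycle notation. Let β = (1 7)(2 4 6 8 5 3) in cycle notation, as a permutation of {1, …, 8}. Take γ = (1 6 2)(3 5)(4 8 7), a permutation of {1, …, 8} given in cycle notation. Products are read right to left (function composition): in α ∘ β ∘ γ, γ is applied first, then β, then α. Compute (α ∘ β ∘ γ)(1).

3

(α ∘ β ∘ γ)(1) = α(β(γ(1))). γ(1) = 6, then β(6) = 8, then α(8) = 3, so the result is 3.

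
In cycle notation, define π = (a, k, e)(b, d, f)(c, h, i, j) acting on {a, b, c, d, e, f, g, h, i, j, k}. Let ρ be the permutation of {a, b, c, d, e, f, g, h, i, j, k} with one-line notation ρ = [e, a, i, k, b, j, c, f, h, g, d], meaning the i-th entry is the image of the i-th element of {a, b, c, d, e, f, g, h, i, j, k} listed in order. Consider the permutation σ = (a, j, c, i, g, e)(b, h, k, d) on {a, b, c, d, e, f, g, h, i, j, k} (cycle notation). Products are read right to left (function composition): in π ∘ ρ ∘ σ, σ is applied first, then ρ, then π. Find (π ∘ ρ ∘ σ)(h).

f

(π ∘ ρ ∘ σ)(h) = π(ρ(σ(h))). σ(h) = k, then ρ(k) = d, then π(d) = f, so the result is f.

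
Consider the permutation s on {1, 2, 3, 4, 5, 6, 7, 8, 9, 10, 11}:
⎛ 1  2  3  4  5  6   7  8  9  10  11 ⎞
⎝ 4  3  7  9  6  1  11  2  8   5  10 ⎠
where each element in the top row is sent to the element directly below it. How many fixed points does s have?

No element satisfies s(x) = x, so there are 0 fixed points.

0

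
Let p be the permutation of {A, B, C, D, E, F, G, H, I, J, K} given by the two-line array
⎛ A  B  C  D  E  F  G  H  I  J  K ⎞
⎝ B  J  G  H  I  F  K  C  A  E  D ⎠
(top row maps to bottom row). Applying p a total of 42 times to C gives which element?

Tracing C → G → … returns to C after 5 steps, so C lies in a 5-cycle (C, G, K, D, H).
On a 5-cycle, p^5 is the identity, so p^42 = p^2 there (42 ≡ 2 mod 5).
Stepping 2 places around the cycle: C → G → K.

K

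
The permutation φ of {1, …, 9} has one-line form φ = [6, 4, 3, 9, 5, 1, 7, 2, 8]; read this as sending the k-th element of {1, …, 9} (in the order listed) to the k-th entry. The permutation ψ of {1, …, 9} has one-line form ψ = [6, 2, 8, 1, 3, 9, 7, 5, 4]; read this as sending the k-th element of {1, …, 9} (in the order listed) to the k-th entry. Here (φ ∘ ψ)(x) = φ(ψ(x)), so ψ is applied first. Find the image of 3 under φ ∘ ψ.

(φ ∘ ψ)(3) = φ(ψ(3)). ψ(3) = 8, then φ(8) = 2. So (φ ∘ ψ)(3) = 2.

2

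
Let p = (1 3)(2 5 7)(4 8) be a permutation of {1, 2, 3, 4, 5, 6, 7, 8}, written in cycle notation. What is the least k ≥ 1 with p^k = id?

6

The cycle type of p is (3, 2, 2, 1).
The order is lcm(3, 2, 2) = 6.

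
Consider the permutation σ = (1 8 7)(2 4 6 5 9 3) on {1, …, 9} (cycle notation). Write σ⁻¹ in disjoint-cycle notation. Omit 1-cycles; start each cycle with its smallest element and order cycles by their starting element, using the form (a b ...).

Inverting a permutation written in cycle notation just reverses the order within every cycle.
After reversing and putting each cycle's least element first, σ⁻¹ = (1 7 8)(2 3 9 5 6 4).

(1 7 8)(2 3 9 5 6 4)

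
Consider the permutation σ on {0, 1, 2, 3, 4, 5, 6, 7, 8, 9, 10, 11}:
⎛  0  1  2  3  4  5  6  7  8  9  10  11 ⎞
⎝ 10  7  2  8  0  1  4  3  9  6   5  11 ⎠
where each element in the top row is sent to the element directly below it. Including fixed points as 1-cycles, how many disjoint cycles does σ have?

The cycle decomposition is (0, 10, 5, 1, 7, 3, 8, 9, 6, 4)(2)(11), which has 3 cycles (counting 1-cycles).

3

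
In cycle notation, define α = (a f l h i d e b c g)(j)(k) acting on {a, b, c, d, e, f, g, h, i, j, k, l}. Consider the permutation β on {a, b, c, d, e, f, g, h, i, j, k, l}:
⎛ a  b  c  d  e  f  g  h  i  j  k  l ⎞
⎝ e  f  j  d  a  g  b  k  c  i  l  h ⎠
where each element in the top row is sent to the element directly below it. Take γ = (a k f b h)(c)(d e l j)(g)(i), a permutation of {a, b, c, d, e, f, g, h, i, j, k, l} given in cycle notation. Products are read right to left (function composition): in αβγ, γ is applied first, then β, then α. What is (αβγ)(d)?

Chase d: γ(d) = e; β(e) = a; α(a) = f. Hence (αβγ)(d) = f.

f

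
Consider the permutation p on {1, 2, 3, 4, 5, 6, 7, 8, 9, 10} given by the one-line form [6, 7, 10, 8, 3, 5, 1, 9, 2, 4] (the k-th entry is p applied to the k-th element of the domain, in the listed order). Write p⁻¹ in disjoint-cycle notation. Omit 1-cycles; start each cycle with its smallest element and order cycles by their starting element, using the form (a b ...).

(1 7 2 9 8 4 10 3 5 6)

The cycle decomposition of p is (1 6 5 3 10 4 8 9 2 7).
The inverse reverses every cycle; in canonical form, p⁻¹ = (1 7 2 9 8 4 10 3 5 6).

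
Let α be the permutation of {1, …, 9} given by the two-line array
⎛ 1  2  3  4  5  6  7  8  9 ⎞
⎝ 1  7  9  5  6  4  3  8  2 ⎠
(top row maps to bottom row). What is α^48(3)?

3

Tracing 3 → 9 → … returns to 3 after 4 steps, so 3 lies in a 4-cycle (2, 7, 3, 9).
On a 4-cycle, α^4 is the identity, so α^48 = α^0 there (48 ≡ 0 mod 4).
So α^48(3) = 3.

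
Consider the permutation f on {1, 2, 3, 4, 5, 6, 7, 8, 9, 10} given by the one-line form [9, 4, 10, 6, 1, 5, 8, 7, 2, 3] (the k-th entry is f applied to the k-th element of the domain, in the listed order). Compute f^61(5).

1

Tracing 5 → 1 → … returns to 5 after 6 steps, so 5 lies in a 6-cycle (1, 9, 2, 4, 6, 5).
Since the cycle has length 6, f^61 acts on it the same as f^1 (61 mod 6 = 1).
Advancing 1 step from 5: 5 → 1.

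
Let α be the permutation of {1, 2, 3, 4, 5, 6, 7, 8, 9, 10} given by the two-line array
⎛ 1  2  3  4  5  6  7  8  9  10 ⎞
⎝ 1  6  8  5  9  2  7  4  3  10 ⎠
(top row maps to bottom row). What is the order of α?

10

Decomposing into disjoint cycles gives cycle lengths 5, 2, 1, 1, 1.
The order is lcm(5, 2) = 10.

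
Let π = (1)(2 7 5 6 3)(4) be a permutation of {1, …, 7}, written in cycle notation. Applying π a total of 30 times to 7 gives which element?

7

7 lies in the 5-cycle (2 7 5 6 3).
Powers repeat with period 5 on this cycle, and 30 mod 5 = 0, so π^30(7) = π^0(7).
So π^30(7) = 7.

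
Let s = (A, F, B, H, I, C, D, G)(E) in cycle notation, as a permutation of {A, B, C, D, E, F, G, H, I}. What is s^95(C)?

I

C lies in the 8-cycle (A, F, B, H, I, C, D, G).
Since the cycle has length 8, s^95 acts on it the same as s^7 (95 mod 8 = 7).
Advancing 7 steps from C: C → D → G → A → F → B → H → I.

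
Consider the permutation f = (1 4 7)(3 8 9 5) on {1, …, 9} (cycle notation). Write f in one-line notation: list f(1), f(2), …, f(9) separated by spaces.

Image by image: 1↦4, 2↦2, 3↦8, 4↦7, 5↦3, 6↦6, 7↦1, 8↦9, 9↦5.
So the one-line form is 4 2 8 7 3 6 1 9 5.

4 2 8 7 3 6 1 9 5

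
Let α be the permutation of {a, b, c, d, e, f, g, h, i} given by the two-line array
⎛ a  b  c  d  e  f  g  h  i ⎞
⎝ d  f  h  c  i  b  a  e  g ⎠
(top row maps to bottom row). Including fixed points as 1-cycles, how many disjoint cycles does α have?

The cycle decomposition is (a d c h e i g)(b f), which has 2 cycles (counting 1-cycles).

2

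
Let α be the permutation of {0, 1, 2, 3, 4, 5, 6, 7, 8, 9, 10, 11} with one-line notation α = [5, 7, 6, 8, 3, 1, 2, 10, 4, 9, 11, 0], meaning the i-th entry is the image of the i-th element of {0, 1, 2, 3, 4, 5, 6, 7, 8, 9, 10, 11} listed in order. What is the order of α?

Writing α as disjoint cycles, the cycle lengths are 6, 3, 2, 1.
Since disjoint cycles commute, ord(α) = lcm(6, 3, 2) = 6.

6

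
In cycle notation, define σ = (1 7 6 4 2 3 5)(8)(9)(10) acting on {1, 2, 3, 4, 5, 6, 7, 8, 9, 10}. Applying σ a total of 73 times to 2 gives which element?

2 lies in the 7-cycle (1 7 6 4 2 3 5).
Since the cycle has length 7, σ^73 acts on it the same as σ^3 (73 mod 7 = 3).
Advancing 3 steps from 2: 2 → 3 → 5 → 1.

1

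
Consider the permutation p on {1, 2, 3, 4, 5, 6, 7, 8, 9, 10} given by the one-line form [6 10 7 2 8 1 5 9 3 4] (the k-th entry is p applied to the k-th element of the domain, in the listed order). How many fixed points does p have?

0

No element satisfies p(x) = x, so there are 0 fixed points.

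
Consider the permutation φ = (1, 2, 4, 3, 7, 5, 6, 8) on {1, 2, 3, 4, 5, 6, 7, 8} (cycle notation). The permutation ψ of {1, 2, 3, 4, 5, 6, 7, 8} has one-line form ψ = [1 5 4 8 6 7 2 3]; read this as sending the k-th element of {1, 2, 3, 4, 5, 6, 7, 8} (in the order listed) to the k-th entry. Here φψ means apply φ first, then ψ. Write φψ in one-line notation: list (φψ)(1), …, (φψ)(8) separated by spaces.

5 8 2 4 7 3 6 1

(φψ)(x) = ψ(φ(x)). Computing each image: ψ(φ(1)) = ψ(2) = 5, ψ(φ(2)) = ψ(4) = 8, ψ(φ(3)) = ψ(7) = 2, ψ(φ(4)) = ψ(3) = 4, ψ(φ(5)) = ψ(6) = 7, ψ(φ(6)) = ψ(8) = 3, ψ(φ(7)) = ψ(5) = 6, ψ(φ(8)) = ψ(1) = 1.
Hence φψ = [5 8 2 4 7 3 6 1].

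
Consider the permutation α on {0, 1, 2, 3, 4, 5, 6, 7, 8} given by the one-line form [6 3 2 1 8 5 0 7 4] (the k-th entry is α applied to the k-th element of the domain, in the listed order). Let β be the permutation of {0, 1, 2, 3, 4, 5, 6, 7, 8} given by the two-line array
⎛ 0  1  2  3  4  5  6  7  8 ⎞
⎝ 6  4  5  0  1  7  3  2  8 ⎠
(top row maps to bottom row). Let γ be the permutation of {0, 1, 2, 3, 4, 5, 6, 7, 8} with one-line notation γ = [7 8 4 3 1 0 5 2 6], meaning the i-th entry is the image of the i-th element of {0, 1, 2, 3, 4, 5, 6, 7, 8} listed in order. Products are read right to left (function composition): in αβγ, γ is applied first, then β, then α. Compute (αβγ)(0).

Apply the permutations in order: γ(0) = 7, then β(7) = 2, then α(2) = 2. So (αβγ)(0) = 2.

2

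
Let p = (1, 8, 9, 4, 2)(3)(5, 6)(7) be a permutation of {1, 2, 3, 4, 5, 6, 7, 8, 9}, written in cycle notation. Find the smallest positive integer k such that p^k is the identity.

10

The disjoint cycles have lengths 5, 2, 1, 1.
Since disjoint cycles commute, ord(p) = lcm(5, 2) = 10.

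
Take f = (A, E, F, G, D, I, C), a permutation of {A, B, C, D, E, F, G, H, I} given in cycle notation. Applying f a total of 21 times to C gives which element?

C lies in the 7-cycle (A, E, F, G, D, I, C).
Powers repeat with period 7 on this cycle, and 21 mod 7 = 0, so f^21(C) = f^0(C).
So f^21(C) = C.

C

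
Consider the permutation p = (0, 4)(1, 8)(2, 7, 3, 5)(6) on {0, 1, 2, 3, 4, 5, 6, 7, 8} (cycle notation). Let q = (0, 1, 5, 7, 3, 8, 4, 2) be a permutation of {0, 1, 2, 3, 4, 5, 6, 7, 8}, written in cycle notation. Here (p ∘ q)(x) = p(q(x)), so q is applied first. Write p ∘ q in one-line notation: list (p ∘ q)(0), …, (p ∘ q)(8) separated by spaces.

(p ∘ q)(x) = p(q(x)). Computing each image: p(q(0)) = p(1) = 8, p(q(1)) = p(5) = 2, p(q(2)) = p(0) = 4, p(q(3)) = p(8) = 1, p(q(4)) = p(2) = 7, p(q(5)) = p(7) = 3, p(q(6)) = p(6) = 6, p(q(7)) = p(3) = 5, p(q(8)) = p(4) = 0.
Hence p ∘ q = [8 2 4 1 7 3 6 5 0].

8 2 4 1 7 3 6 5 0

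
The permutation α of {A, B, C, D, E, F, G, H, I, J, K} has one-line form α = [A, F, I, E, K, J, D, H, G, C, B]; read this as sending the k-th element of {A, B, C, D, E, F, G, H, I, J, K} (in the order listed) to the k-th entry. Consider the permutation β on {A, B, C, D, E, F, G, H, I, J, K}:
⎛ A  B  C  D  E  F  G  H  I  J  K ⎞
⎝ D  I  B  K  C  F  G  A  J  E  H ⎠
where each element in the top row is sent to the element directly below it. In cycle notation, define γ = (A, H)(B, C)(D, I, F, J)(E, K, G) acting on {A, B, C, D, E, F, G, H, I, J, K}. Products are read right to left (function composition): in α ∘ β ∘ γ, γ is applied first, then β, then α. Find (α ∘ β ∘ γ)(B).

F

Apply the permutations in order: γ(B) = C, then β(C) = B, then α(B) = F. So (α ∘ β ∘ γ)(B) = F.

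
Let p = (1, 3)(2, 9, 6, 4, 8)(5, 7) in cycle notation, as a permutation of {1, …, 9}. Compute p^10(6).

6 lies in the 5-cycle (2, 9, 6, 4, 8).
Since the cycle has length 5, p^10 acts on it the same as p^0 (10 mod 5 = 0).
So p^10(6) = 6.

6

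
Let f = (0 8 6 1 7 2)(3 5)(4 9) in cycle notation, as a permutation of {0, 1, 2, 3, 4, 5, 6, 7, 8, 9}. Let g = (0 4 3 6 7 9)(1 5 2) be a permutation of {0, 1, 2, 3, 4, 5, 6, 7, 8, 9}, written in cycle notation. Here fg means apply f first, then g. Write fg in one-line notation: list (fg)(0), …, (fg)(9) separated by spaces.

For each element, apply f then g: 0 → 8 → 8; 1 → 7 → 9; 2 → 0 → 4; 3 → 5 → 2; 4 → 9 → 0; 5 → 3 → 6; 6 → 1 → 5; 7 → 2 → 1; 8 → 6 → 7; 9 → 4 → 3.
So fg in one-line form is 8 9 4 2 0 6 5 1 7 3.

8 9 4 2 0 6 5 1 7 3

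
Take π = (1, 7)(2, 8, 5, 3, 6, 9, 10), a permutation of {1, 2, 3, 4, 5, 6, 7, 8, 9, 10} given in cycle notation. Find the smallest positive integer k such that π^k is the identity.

The cycle type of π is (7, 2, 1).
The order is lcm(7, 2) = 14.

14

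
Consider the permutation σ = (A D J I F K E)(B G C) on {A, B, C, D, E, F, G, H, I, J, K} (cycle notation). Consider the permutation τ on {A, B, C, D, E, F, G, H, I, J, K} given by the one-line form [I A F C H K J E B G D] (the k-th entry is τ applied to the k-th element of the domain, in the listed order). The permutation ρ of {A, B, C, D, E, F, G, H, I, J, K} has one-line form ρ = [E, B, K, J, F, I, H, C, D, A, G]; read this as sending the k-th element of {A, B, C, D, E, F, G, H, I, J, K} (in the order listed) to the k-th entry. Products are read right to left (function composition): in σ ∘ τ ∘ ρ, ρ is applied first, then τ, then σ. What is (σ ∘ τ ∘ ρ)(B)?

Apply the permutations in order: ρ(B) = B, then τ(B) = A, then σ(A) = D. So (σ ∘ τ ∘ ρ)(B) = D.

D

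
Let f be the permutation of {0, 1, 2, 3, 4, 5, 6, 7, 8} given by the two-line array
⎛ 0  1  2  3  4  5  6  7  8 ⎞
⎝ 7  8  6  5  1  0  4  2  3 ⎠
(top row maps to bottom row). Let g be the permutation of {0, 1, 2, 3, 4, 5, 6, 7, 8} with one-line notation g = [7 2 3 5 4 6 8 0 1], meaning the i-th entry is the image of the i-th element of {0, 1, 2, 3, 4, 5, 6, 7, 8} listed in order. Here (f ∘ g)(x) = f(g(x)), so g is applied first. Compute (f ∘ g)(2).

5

(f ∘ g)(2) = f(g(2)). g(2) = 3, then f(3) = 5. So (f ∘ g)(2) = 5.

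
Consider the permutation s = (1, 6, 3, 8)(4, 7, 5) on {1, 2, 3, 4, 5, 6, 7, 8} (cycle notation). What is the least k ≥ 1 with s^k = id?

12

The cycle type of s is (4, 3, 1).
The order is lcm(4, 3) = 12.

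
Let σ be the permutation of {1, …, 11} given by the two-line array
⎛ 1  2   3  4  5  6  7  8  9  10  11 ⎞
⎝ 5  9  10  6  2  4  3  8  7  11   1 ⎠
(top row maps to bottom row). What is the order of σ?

8

The disjoint-cycle form of σ has cycle lengths 8, 2, 1.
Since disjoint cycles commute, ord(σ) = lcm(8, 2) = 8.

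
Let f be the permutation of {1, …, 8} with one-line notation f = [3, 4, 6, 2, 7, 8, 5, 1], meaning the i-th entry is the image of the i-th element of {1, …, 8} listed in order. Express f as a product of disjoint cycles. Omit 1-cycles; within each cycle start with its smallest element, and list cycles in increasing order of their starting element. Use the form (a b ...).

(1 3 6 8)(2 4)(5 7)

Start at 1 and follow images: 1 → 3 → 6 → 8 → 1, giving the cycle (1 3 6 8).
Repeating from the next unused element and collecting all non-trivial cycles gives (1 3 6 8)(2 4)(5 7).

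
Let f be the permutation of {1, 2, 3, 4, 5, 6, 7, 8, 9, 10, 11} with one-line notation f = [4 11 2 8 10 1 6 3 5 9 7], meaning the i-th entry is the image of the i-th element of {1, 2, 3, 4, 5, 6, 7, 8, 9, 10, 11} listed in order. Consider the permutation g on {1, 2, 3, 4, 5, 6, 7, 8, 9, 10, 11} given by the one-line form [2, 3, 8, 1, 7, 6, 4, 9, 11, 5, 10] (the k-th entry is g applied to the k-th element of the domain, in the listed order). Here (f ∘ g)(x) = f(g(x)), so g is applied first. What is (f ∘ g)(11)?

First apply g: g(11) = 10, then f(10) = 9. Thus (f ∘ g)(11) = 9.

9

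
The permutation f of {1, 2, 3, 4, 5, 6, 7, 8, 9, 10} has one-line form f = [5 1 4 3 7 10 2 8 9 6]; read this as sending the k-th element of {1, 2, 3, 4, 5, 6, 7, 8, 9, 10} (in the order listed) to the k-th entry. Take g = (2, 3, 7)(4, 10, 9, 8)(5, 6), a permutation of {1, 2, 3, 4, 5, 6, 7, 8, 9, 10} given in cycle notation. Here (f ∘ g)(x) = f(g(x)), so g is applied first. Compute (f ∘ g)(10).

(f ∘ g)(10) = f(g(10)). g(10) = 9, then f(9) = 9. So (f ∘ g)(10) = 9.

9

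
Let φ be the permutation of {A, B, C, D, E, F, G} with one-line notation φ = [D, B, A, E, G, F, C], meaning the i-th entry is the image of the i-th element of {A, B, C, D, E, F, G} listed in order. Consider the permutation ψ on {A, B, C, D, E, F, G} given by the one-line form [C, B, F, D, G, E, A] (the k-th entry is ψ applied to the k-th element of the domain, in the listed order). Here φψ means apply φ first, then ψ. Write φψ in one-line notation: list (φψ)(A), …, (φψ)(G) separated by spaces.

(φψ)(x) = ψ(φ(x)). Computing each image: ψ(φ(A)) = ψ(D) = D, ψ(φ(B)) = ψ(B) = B, ψ(φ(C)) = ψ(A) = C, ψ(φ(D)) = ψ(E) = G, ψ(φ(E)) = ψ(G) = A, ψ(φ(F)) = ψ(F) = E, ψ(φ(G)) = ψ(C) = F.
Hence φψ = [D B C G A E F].

D B C G A E F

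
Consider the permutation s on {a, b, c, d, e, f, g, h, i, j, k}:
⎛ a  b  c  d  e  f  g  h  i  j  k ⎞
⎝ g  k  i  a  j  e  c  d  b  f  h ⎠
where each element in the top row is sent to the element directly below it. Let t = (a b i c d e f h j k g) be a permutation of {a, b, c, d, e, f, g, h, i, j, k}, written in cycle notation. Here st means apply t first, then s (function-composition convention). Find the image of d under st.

(st)(d) = s(t(d)). t(d) = e, then s(e) = j. So (st)(d) = j.

j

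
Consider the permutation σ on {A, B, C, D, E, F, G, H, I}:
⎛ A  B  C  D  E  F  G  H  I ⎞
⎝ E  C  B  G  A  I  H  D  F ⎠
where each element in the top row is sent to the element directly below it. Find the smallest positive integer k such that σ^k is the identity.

The disjoint-cycle form of σ has cycle lengths 3, 2, 2, 2.
The order of σ is the least common multiple of its cycle lengths: lcm(3, 2, 2, 2) = 6.

6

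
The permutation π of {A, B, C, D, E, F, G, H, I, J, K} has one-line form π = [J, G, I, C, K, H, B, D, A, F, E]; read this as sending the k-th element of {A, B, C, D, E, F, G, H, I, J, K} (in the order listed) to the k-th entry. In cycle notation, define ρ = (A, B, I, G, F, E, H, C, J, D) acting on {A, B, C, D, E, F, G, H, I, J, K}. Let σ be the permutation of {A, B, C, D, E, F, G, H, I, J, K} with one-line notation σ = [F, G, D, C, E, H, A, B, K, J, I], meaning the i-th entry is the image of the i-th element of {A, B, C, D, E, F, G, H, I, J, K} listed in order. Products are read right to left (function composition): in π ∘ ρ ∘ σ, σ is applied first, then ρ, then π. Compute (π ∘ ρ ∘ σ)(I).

Apply the permutations in order: σ(I) = K, then ρ(K) = K, then π(K) = E. So (π ∘ ρ ∘ σ)(I) = E.

E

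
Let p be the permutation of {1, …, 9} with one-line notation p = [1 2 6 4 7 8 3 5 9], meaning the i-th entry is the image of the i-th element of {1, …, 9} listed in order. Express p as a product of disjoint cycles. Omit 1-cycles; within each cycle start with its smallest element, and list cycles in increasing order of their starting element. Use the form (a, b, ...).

Start at 3 and follow images: 3 → 6 → 8 → 5 → 7 → 3, giving the cycle (3, 6, 8, 5, 7).
Repeating from the next unused element and collecting all non-trivial cycles gives (3, 6, 8, 5, 7).

(3, 6, 8, 5, 7)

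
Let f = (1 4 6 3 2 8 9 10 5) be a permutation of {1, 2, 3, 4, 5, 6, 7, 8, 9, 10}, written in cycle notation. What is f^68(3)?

3 lies in the 9-cycle (1 4 6 3 2 8 9 10 5).
Since the cycle has length 9, f^68 acts on it the same as f^5 (68 mod 9 = 5).
Advancing 5 steps from 3: 3 → 2 → 8 → 9 → 10 → 5.

5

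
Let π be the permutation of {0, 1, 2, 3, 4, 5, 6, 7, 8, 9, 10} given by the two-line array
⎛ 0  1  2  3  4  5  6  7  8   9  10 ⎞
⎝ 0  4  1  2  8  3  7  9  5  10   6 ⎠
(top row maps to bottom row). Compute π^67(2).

Tracing 2 → 1 → … returns to 2 after 6 steps, so 2 lies in a 6-cycle (1, 4, 8, 5, 3, 2).
On a 6-cycle, π^6 is the identity, so π^67 = π^1 there (67 ≡ 1 mod 6).
Advancing 1 step from 2: 2 → 1.

1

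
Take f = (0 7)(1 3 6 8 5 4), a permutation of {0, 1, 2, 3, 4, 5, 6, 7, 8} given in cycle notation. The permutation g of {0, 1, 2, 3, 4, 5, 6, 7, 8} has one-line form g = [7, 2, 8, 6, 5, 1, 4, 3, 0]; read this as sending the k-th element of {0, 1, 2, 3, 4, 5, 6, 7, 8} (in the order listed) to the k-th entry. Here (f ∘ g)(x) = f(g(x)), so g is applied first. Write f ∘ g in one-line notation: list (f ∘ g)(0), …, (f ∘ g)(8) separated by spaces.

For each element, apply g then f: 0 → 7 → 0; 1 → 2 → 2; 2 → 8 → 5; 3 → 6 → 8; 4 → 5 → 4; 5 → 1 → 3; 6 → 4 → 1; 7 → 3 → 6; 8 → 0 → 7.
Collecting the images, f ∘ g = [0 2 5 8 4 3 1 6 7].

0 2 5 8 4 3 1 6 7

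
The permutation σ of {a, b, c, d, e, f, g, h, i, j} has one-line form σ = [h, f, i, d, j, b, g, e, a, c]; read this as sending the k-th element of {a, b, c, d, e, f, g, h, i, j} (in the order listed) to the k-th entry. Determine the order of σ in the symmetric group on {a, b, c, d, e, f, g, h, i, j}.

6

Writing σ as disjoint cycles, the cycle lengths are 6, 2, 1, 1.
The order of σ is the least common multiple of its cycle lengths: lcm(6, 2) = 6.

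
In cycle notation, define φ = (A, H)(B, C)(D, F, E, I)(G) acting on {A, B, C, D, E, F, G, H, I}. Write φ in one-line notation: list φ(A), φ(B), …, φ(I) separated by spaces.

Reading each image from the cycles: A→H, B→C, C→B, D→F, E→I, F→E, G→G, H→A, I→D.
So the one-line form is H C B F I E G A D.

H C B F I E G A D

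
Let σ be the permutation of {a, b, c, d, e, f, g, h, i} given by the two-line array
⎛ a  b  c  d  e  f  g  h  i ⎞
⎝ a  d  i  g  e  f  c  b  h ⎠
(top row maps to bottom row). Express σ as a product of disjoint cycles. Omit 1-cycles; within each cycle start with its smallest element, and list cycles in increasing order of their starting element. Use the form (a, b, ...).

(b, d, g, c, i, h)

Iterating σ from b gives b → d → g → c → i → h → b; that is the 6-cycle (b, d, g, c, i, h).
Continuing from each remaining unvisited element yields (b, d, g, c, i, h).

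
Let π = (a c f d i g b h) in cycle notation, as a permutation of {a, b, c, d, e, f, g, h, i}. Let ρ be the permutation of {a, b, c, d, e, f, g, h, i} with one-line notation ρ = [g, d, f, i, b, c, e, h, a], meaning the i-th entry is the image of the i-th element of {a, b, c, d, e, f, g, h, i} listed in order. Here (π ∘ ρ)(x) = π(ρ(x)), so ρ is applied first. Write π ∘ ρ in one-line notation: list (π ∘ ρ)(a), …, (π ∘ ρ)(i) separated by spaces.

Chase each element through ρ then π: a → g → b; b → d → i; c → f → d; d → i → g; e → b → h; f → c → f; g → e → e; h → h → a; i → a → c.
So π ∘ ρ in one-line form is b i d g h f e a c.

b i d g h f e a c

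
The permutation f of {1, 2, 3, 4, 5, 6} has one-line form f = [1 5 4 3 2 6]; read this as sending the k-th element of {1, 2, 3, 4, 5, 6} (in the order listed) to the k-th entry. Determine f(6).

6 is element number 6 of the domain, and entry number 6 of the one-line form is 6, so f(6) = 6.

6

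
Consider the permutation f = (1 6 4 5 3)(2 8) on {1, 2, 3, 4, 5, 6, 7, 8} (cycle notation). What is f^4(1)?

1 lies in the 5-cycle (1 6 4 5 3).
Advancing 4 steps from 1: 1 → 6 → 4 → 5 → 3.

3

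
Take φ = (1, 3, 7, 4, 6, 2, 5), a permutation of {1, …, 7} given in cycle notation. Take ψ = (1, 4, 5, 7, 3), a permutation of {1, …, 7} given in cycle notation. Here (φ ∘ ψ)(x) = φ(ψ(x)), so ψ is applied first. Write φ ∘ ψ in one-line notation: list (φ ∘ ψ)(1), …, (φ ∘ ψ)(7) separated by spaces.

6 5 3 1 4 2 7

(φ ∘ ψ)(x) = φ(ψ(x)). Computing each image: φ(ψ(1)) = φ(4) = 6, φ(ψ(2)) = φ(2) = 5, φ(ψ(3)) = φ(1) = 3, φ(ψ(4)) = φ(5) = 1, φ(ψ(5)) = φ(7) = 4, φ(ψ(6)) = φ(6) = 2, φ(ψ(7)) = φ(3) = 7.
Hence φ ∘ ψ = [6 5 3 1 4 2 7].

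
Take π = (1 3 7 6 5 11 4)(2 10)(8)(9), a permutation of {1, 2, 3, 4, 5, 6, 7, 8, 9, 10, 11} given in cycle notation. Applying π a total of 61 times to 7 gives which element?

7 lies in the 7-cycle (1 3 7 6 5 11 4).
On a 7-cycle, π^7 is the identity, so π^61 = π^5 there (61 ≡ 5 mod 7).
Stepping 5 places around the cycle: 7 → 6 → 5 → 11 → 4 → 1.

1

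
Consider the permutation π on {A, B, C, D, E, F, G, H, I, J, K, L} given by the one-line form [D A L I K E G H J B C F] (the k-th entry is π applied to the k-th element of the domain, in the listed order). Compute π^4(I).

D

Tracing I → J → … returns to I after 5 steps, so I lies in a 5-cycle (A D I J B).
Advancing 4 steps from I: I → J → B → A → D.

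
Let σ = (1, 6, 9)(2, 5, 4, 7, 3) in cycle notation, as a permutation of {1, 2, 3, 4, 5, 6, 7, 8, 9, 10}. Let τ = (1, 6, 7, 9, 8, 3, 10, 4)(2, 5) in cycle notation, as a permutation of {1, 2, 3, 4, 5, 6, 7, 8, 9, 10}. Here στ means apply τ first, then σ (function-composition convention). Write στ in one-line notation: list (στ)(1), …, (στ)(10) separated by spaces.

(στ)(x) = σ(τ(x)). Computing each image: σ(τ(1)) = σ(6) = 9, σ(τ(2)) = σ(5) = 4, σ(τ(3)) = σ(10) = 10, σ(τ(4)) = σ(1) = 6, σ(τ(5)) = σ(2) = 5, σ(τ(6)) = σ(7) = 3, σ(τ(7)) = σ(9) = 1, σ(τ(8)) = σ(3) = 2, σ(τ(9)) = σ(8) = 8, σ(τ(10)) = σ(4) = 7.
Hence στ = [9 4 10 6 5 3 1 2 8 7].

9 4 10 6 5 3 1 2 8 7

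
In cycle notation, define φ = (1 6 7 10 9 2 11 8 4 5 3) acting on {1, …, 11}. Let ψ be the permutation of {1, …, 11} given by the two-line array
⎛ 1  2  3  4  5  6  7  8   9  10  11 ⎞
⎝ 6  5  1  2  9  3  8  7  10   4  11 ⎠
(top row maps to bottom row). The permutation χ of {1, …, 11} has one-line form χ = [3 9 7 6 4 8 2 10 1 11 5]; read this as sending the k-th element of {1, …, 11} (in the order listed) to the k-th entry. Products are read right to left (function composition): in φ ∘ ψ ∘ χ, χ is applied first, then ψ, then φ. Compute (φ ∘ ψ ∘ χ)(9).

7

(φ ∘ ψ ∘ χ)(9) = φ(ψ(χ(9))). χ(9) = 1, then ψ(1) = 6, then φ(6) = 7, so the result is 7.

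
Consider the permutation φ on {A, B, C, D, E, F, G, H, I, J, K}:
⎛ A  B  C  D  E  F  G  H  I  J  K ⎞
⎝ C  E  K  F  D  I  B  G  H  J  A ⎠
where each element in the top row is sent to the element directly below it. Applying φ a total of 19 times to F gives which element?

E

Tracing F → I → … returns to F after 7 steps, so F lies in a 7-cycle (B, E, D, F, I, H, G).
On a 7-cycle, φ^7 is the identity, so φ^19 = φ^5 there (19 ≡ 5 mod 7).
Advancing 5 steps from F: F → I → H → G → B → E.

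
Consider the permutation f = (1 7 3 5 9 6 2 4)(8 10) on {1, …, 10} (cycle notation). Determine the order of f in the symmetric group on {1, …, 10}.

The cycle type of f is (8, 2).
Since disjoint cycles commute, ord(f) = lcm(8, 2) = 8.

8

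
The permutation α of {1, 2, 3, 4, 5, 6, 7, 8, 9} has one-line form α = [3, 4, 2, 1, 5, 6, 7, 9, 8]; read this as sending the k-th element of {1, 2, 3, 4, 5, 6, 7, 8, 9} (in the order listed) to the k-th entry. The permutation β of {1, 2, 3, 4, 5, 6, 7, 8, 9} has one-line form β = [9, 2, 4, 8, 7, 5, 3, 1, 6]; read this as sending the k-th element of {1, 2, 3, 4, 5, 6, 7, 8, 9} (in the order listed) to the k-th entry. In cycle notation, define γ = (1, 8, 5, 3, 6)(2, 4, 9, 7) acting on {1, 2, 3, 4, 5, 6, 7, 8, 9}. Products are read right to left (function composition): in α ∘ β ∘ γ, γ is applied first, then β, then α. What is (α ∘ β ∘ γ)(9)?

Apply the permutations in order: γ(9) = 7, then β(7) = 3, then α(3) = 2. So (α ∘ β ∘ γ)(9) = 2.

2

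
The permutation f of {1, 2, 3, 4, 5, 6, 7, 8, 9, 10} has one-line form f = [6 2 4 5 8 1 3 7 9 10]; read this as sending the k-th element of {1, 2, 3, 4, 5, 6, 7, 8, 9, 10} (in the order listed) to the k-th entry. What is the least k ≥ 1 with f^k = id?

10

The disjoint-cycle form of f has cycle lengths 5, 2, 1, 1, 1.
The order is lcm(5, 2) = 10.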